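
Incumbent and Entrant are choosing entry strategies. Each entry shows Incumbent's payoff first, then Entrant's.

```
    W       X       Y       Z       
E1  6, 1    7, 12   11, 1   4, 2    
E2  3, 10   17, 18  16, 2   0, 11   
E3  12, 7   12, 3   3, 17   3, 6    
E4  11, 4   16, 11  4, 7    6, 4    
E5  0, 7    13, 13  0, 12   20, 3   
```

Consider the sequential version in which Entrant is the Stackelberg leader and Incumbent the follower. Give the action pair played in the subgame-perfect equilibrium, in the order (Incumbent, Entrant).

Work backward from Incumbent's decision.
- W → Incumbent plays E3 (best of 6, 3, 12, 11, 0); Entrant gets 7.
- X → Incumbent plays E2 (best of 7, 17, 12, 16, 13); Entrant gets 18.
- Y → Incumbent plays E2 (best of 11, 16, 3, 4, 0); Entrant gets 2.
- Z → Incumbent plays E5 (best of 4, 0, 3, 6, 20); Entrant gets 3.
Entrant's induced payoffs are 7, 18, 2, 3, so Entrant commits to X. Subgame-perfect outcome: (E2, X) with payoffs (17, 18).

(E2, X)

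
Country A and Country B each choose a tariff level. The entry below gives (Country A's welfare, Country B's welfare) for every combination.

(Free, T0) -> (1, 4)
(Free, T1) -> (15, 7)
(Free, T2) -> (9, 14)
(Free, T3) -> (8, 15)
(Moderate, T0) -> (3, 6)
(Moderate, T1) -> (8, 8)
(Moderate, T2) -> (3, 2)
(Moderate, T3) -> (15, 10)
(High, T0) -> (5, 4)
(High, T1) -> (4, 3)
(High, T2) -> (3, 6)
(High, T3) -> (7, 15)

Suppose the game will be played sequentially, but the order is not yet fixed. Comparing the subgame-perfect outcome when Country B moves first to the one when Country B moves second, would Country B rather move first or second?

If Country A leads: Country B's best replies are Free→T3, Moderate→T3, High→T3; Country A's induced payoffs 8, 15, 7; outcome (Moderate, T3), payoffs (15, 10).
If Country B leads: Country A's best replies are T0→High, T1→Free, T2→Free, T3→Moderate; Country B's induced payoffs 4, 7, 14, 10; outcome (Free, T2), payoffs (9, 14).
Country B gets 14 moving first and 10 moving second, so Country B prefers to move first.

first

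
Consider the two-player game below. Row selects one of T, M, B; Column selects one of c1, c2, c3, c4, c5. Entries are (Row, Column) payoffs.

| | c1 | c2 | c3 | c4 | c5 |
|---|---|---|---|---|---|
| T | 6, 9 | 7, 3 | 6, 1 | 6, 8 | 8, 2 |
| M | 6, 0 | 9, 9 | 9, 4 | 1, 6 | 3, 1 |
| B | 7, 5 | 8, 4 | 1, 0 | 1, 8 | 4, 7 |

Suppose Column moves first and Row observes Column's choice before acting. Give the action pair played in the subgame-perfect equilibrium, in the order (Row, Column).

(M, c2)

Work backward from Row's decision.
- c1: Row compares 6, 6, 7 and picks B; Column would get 5.
- c2: Row compares 7, 9, 8 and picks M; Column would get 9.
- c3: Row compares 6, 9, 1 and picks M; Column would get 4.
- c4: Row compares 6, 1, 1 and picks T; Column would get 8.
- c5: Row compares 8, 3, 4 and picks T; Column would get 2.
Maximizing over 5, 9, 4, 8, 2, Column chooses c2. Subgame-perfect outcome: (M, c2) with payoffs (9, 9).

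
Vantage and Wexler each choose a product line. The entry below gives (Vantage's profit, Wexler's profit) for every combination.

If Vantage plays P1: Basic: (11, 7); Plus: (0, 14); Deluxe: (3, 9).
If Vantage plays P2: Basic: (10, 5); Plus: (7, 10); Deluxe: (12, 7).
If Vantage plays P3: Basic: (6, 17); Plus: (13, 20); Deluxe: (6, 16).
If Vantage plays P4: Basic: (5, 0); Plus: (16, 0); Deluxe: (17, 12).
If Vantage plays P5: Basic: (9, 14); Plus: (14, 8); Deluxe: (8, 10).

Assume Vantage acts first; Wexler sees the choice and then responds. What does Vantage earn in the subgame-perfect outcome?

17

Solve by backward induction (Vantage leads).
- P1 → Wexler plays Plus (best of 7, 14, 9); Vantage gets 0.
- P2 → Wexler plays Plus (best of 5, 10, 7); Vantage gets 7.
- P3 → Wexler plays Plus (best of 17, 20, 16); Vantage gets 13.
- P4 → Wexler plays Deluxe (best of 0, 0, 12); Vantage gets 17.
- P5 → Wexler plays Basic (best of 14, 8, 10); Vantage gets 9.
Vantage's induced payoffs are 0, 7, 13, 17, 9, so Vantage commits to P4. Subgame-perfect outcome: (P4, Deluxe) with payoffs (17, 12).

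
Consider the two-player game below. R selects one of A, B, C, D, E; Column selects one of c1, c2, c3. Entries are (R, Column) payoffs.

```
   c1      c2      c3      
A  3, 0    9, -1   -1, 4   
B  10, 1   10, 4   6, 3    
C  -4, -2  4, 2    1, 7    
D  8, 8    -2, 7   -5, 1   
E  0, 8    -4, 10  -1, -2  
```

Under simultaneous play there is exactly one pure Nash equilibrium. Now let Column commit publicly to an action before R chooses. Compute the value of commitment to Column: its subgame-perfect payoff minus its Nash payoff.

Backward induction with Column moving first.
- c1: R compares 3, 10, -4, 8, 0 and picks B; Column would get 1.
- c2: R compares 9, 10, 4, -2, -4 and picks B; Column would get 4.
- c3: R compares -1, 6, 1, -5, -1 and picks B; Column would get 3.
Maximizing over 1, 4, 3, Column chooses c2. Subgame-perfect outcome: (B, c2) with payoffs (10, 4).
Under simultaneous play:
R's best replies: c1→B; c2→B; c3→B.
Column's best replies: A→c3; B→c2; C→c3; D→c1; E→c2.
The unique mutual best reply is (B, c2), giving (10, 4).
Column's commitment gain: 4 − 4 = 0.

0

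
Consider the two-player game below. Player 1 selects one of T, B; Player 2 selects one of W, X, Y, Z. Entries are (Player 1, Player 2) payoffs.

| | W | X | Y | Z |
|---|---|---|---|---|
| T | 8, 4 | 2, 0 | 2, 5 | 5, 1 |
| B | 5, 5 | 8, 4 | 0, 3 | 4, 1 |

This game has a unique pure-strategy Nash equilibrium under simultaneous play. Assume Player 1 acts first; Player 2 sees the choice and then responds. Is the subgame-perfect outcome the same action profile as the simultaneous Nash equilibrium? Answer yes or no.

Solve by backward induction (Player 1 leads).
- T: Player 2 compares 4, 0, 5, 1 and picks Y; Player 1 would get 2.
- B: Player 2 compares 5, 4, 3, 1 and picks W; Player 1 would get 5.
Player 1's induced payoffs are 2, 5, so Player 1 commits to B. Subgame-perfect outcome: (B, W) with payoffs (5, 5).
Now find the simultaneous Nash equilibrium.
Player 1's best replies: W→T; X→B; Y→T; Z→T.
Player 2's best replies: T→Y; B→W.
The unique mutual best reply is (T, Y), giving (2, 5).
Sequential outcome (B, W) differs from the Nash profile (T, Y).

no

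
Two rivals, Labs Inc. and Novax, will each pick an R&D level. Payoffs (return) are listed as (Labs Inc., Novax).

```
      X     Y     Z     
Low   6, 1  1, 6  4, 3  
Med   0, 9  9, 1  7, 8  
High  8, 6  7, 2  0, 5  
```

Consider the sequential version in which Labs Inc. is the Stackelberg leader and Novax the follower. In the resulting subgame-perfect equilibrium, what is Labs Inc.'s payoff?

Solve by backward induction (Labs Inc. leads).
- Low: Novax compares 1, 6, 3 and picks Y; Labs Inc. would get 1.
- Med: Novax compares 9, 1, 8 and picks X; Labs Inc. would get 0.
- High: Novax compares 6, 2, 5 and picks X; Labs Inc. would get 8.
Maximizing over 1, 0, 8, Labs Inc. chooses High. Subgame-perfect outcome: (High, X) with payoffs (8, 6).

8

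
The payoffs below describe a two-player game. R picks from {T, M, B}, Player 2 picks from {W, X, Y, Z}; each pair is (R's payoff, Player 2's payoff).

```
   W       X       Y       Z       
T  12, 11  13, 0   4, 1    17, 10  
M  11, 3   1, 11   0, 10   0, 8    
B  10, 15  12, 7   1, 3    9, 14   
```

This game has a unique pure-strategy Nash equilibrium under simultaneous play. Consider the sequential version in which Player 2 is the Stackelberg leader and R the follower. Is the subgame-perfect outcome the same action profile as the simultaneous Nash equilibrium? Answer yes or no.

yes

Work backward from R's decision.
- W → R plays T (best of 12, 11, 10); Player 2 gets 11.
- X → R plays T (best of 13, 1, 12); Player 2 gets 0.
- Y → R plays T (best of 4, 0, 1); Player 2 gets 1.
- Z → R plays T (best of 17, 0, 9); Player 2 gets 10.
Maximizing over 11, 0, 1, 10, Player 2 chooses W. Subgame-perfect outcome: (T, W) with payoffs (12, 11).
Under simultaneous play:
R's best replies: W→T; X→T; Y→T; Z→T.
Player 2's best replies: T→W; M→X; B→W.
The unique mutual best reply is (T, W), giving (12, 11).
Sequential outcome (T, W) coincides with the Nash profile (T, W).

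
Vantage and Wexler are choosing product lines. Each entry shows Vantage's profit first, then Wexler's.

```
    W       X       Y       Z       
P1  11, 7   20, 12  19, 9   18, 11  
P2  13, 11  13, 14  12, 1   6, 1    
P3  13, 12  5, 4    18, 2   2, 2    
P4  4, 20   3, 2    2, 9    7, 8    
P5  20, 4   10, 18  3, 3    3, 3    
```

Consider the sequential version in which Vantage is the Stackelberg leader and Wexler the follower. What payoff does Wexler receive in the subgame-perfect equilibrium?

Work backward from Wexler's decision.
- P1 → Wexler plays X (best of 7, 12, 9, 11); Vantage gets 20.
- P2 → Wexler plays X (best of 11, 14, 1, 1); Vantage gets 13.
- P3 → Wexler plays W (best of 12, 4, 2, 2); Vantage gets 13.
- P4 → Wexler plays W (best of 20, 2, 9, 8); Vantage gets 4.
- P5 → Wexler plays X (best of 4, 18, 3, 3); Vantage gets 10.
Maximizing over 20, 13, 13, 4, 10, Vantage chooses P1. Subgame-perfect outcome: (P1, X) with payoffs (20, 12).

12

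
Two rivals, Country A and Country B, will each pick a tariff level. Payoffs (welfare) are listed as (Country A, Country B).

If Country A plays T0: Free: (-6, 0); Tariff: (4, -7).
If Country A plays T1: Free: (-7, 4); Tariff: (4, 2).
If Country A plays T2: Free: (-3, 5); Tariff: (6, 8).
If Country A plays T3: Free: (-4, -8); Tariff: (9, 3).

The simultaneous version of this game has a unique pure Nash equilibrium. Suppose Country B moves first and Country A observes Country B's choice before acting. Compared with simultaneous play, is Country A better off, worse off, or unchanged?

worse off

Country A best-responds to each possible Country B move:
- Free → Country A plays T2 (best of -6, -7, -3, -4); Country B gets 5.
- Tariff → Country A plays T3 (best of 4, 4, 6, 9); Country B gets 3.
Among 5, 3, the best is 5 at Free. Subgame-perfect outcome: (T2, Free) with payoffs (-3, 5).
Under simultaneous play:
Country A's best replies: Free→T2; Tariff→T3.
Country B's best replies: T0→Free; T1→Free; T2→Tariff; T3→Tariff.
The unique mutual best reply is (T3, Tariff), giving (9, 3).
Country A earns -3 sequentially versus 9 at the Nash outcome: worse off.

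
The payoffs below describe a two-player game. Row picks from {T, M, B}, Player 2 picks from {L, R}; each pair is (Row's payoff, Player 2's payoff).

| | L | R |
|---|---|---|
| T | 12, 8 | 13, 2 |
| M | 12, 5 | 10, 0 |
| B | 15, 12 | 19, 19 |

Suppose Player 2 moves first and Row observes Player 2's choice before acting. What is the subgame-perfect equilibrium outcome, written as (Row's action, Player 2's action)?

(B, R)

Work backward from Row's decision.
- L: Row compares 12, 12, 15 and picks B; Player 2 would get 12.
- R: Row compares 13, 10, 19 and picks B; Player 2 would get 19.
Player 2's induced payoffs are 12, 19, so Player 2 commits to R. Subgame-perfect outcome: (B, R) with payoffs (19, 19).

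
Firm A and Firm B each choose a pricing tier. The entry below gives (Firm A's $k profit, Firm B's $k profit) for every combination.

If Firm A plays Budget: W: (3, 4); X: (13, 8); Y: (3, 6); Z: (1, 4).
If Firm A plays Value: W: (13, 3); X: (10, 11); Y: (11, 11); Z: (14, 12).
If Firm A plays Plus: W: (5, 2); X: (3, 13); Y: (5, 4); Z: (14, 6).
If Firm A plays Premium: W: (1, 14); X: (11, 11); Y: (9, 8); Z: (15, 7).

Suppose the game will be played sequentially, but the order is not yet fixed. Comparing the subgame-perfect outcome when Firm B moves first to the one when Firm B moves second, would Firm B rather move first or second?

second

If Firm A leads: Firm B's best replies are Budget→X, Value→Z, Plus→X, Premium→W; Firm A's induced payoffs 13, 14, 3, 1; outcome (Value, Z), payoffs (14, 12).
If Firm B leads: Firm A's best replies are W→Value, X→Budget, Y→Value, Z→Premium; Firm B's induced payoffs 3, 8, 11, 7; outcome (Value, Y), payoffs (11, 11).
Firm B gets 11 moving first and 12 moving second, so Firm B prefers to move second.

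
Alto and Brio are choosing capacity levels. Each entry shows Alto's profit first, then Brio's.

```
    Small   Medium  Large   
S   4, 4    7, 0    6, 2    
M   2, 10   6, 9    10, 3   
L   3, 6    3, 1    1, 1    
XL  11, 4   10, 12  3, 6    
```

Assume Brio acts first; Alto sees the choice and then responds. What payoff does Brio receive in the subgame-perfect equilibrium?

12

Work backward from Alto's decision.
- Small: BR = XL, leader payoff 4.
- Medium: BR = XL, leader payoff 12.
- Large: BR = M, leader payoff 3.
Brio's induced payoffs are 4, 12, 3, so Brio commits to Medium. Subgame-perfect outcome: (XL, Medium) with payoffs (10, 12).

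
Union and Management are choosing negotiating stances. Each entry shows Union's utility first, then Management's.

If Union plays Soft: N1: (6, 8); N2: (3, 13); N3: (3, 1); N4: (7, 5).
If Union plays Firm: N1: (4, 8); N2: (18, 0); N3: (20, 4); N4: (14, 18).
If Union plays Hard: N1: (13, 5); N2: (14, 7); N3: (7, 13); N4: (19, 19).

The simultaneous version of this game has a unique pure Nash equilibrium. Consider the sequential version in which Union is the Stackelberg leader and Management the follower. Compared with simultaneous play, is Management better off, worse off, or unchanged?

unchanged

Backward induction with Union moving first.
- Soft → Management plays N2 (best of 8, 13, 1, 5); Union gets 3.
- Firm → Management plays N4 (best of 8, 0, 4, 18); Union gets 14.
- Hard → Management plays N4 (best of 5, 7, 13, 19); Union gets 19.
Union's induced payoffs are 3, 14, 19, so Union commits to Hard. Subgame-perfect outcome: (Hard, N4) with payoffs (19, 19).
For the simultaneous game, intersect best replies.
Union's best replies: N1→Hard; N2→Firm; N3→Firm; N4→Hard.
Management's best replies: Soft→N2; Firm→N4; Hard→N4.
Only (Hard, N4) has each player best-responding; Nash payoffs (19, 19).
Management earns 19 sequentially versus 19 at the Nash outcome: unchanged.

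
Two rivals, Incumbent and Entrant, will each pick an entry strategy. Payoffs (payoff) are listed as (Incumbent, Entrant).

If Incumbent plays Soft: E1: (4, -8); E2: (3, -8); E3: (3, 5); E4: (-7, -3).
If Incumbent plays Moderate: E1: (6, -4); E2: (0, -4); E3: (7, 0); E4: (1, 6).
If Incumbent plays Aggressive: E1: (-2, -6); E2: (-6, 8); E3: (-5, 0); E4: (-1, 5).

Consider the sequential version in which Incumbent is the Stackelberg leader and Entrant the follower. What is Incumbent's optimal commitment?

Soft

Entrant best-responds to each possible Incumbent move:
- Soft: BR = E3, leader payoff 3.
- Moderate: BR = E4, leader payoff 1.
- Aggressive: BR = E2, leader payoff -6.
Among 3, 1, -6, the best is 3 at Soft. Subgame-perfect outcome: (Soft, E3) with payoffs (3, 5).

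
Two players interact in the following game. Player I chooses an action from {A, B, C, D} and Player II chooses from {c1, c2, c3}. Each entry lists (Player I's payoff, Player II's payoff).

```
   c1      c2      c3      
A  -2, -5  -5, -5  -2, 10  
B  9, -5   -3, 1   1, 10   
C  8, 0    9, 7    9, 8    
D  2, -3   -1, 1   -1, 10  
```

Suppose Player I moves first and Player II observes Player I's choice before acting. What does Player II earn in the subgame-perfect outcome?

Player II best-responds to each possible Player I move:
- A: Player II compares -5, -5, 10 and picks c3; Player I would get -2.
- B: Player II compares -5, 1, 10 and picks c3; Player I would get 1.
- C: Player II compares 0, 7, 8 and picks c3; Player I would get 9.
- D: Player II compares -3, 1, 10 and picks c3; Player I would get -1.
Among -2, 1, 9, -1, the best is 9 at C. Subgame-perfect outcome: (C, c3) with payoffs (9, 8).

8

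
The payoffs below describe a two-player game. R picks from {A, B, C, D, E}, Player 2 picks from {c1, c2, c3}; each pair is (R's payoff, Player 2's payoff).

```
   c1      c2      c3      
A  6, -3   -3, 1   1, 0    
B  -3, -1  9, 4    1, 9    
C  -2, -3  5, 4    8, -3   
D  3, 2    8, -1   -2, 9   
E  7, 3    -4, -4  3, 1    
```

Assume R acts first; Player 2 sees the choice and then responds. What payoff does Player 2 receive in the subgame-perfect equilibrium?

Backward induction with R moving first.
- A: Player 2 compares -3, 1, 0 and picks c2; R would get -3.
- B: Player 2 compares -1, 4, 9 and picks c3; R would get 1.
- C: Player 2 compares -3, 4, -3 and picks c2; R would get 5.
- D: Player 2 compares 2, -1, 9 and picks c3; R would get -2.
- E: Player 2 compares 3, -4, 1 and picks c1; R would get 7.
Among -3, 1, 5, -2, 7, the best is 7 at E. Subgame-perfect outcome: (E, c1) with payoffs (7, 3).

3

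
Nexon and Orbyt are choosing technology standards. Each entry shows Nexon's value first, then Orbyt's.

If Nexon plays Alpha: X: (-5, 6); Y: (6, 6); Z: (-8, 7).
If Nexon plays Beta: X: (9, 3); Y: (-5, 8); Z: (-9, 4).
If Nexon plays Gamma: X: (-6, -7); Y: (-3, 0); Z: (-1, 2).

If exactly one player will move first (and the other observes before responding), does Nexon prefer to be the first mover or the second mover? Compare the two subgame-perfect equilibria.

If Nexon leads: Orbyt's best replies are Alpha→Z, Beta→Y, Gamma→Z; Nexon's induced payoffs -8, -5, -1; outcome (Gamma, Z), payoffs (-1, 2).
If Orbyt leads: Nexon's best replies are X→Beta, Y→Alpha, Z→Gamma; Orbyt's induced payoffs 3, 6, 2; outcome (Alpha, Y), payoffs (6, 6).
Nexon gets -1 moving first and 6 moving second, so Nexon prefers to move second.

second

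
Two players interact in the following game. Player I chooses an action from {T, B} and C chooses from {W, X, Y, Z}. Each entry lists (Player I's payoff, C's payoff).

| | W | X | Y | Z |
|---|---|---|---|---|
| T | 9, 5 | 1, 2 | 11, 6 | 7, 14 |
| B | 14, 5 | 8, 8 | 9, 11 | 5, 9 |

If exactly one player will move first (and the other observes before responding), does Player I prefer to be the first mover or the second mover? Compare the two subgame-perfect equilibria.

If Player I leads: C's best replies are T→Z, B→Y; Player I's induced payoffs 7, 9; outcome (B, Y), payoffs (9, 11).
If C leads: Player I's best replies are W→B, X→B, Y→T, Z→T; C's induced payoffs 5, 8, 6, 14; outcome (T, Z), payoffs (7, 14).
Player I gets 9 moving first and 7 moving second, so Player I prefers to move first.

first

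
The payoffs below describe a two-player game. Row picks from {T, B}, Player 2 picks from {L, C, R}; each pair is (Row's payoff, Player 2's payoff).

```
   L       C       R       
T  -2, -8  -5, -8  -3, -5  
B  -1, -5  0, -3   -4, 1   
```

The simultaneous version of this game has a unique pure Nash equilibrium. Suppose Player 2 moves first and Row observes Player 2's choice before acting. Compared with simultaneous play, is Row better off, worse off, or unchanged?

better off

Solve by backward induction (Player 2 leads).
- L: Row compares -2, -1 and picks B; Player 2 would get -5.
- C: Row compares -5, 0 and picks B; Player 2 would get -3.
- R: Row compares -3, -4 and picks T; Player 2 would get -5.
Among -5, -3, -5, the best is -3 at C. Subgame-perfect outcome: (B, C) with payoffs (0, -3).
For the simultaneous game, intersect best replies.
Row's best replies: L→B; C→B; R→T.
Player 2's best replies: T→R; B→R.
Only (T, R) has each player best-responding; Nash payoffs (-3, -5).
Row earns 0 sequentially versus -3 at the Nash outcome: better off.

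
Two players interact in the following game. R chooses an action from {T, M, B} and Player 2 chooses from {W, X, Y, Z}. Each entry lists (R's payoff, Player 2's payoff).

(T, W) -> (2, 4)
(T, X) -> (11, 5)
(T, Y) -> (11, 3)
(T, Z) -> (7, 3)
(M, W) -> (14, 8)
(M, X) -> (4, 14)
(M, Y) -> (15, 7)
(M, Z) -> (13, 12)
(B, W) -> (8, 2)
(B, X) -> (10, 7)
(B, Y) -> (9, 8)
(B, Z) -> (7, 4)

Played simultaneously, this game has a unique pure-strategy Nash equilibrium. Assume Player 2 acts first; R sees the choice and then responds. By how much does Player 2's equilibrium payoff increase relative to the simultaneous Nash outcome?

R best-responds to each possible Player 2 move:
- W: R compares 2, 14, 8 and picks M; Player 2 would get 8.
- X: R compares 11, 4, 10 and picks T; Player 2 would get 5.
- Y: R compares 11, 15, 9 and picks M; Player 2 would get 7.
- Z: R compares 7, 13, 7 and picks M; Player 2 would get 12.
Maximizing over 8, 5, 7, 12, Player 2 chooses Z. Subgame-perfect outcome: (M, Z) with payoffs (13, 12).
For the simultaneous game, intersect best replies.
R's best replies: W→M; X→T; Y→M; Z→M.
Player 2's best replies: T→X; M→X; B→Y.
The unique mutual best reply is (T, X), giving (11, 5).
Player 2's commitment gain: 12 − 5 = 7.

7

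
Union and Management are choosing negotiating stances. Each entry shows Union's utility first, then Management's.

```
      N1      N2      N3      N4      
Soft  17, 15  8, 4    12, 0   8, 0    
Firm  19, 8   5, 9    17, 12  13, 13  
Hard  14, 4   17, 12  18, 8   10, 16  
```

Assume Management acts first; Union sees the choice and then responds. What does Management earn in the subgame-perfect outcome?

Solve by backward induction (Management leads).
- N1: Union compares 17, 19, 14 and picks Firm; Management would get 8.
- N2: Union compares 8, 5, 17 and picks Hard; Management would get 12.
- N3: Union compares 12, 17, 18 and picks Hard; Management would get 8.
- N4: Union compares 8, 13, 10 and picks Firm; Management would get 13.
Maximizing over 8, 12, 8, 13, Management chooses N4. Subgame-perfect outcome: (Firm, N4) with payoffs (13, 13).

13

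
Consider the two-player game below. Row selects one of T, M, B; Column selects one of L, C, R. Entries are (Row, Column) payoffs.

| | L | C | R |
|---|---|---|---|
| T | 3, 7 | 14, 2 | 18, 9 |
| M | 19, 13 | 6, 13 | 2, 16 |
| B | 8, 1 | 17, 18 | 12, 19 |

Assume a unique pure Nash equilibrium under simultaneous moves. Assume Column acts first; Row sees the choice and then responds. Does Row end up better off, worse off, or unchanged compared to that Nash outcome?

worse off

Work backward from Row's decision.
- L: BR = M, leader payoff 13.
- C: BR = B, leader payoff 18.
- R: BR = T, leader payoff 9.
Among 13, 18, 9, the best is 18 at C. Subgame-perfect outcome: (B, C) with payoffs (17, 18).
Under simultaneous play:
Row's best replies: L→M; C→B; R→T.
Column's best replies: T→R; M→R; B→R.
Only (T, R) has each player best-responding; Nash payoffs (18, 9).
Row earns 17 sequentially versus 18 at the Nash outcome: worse off.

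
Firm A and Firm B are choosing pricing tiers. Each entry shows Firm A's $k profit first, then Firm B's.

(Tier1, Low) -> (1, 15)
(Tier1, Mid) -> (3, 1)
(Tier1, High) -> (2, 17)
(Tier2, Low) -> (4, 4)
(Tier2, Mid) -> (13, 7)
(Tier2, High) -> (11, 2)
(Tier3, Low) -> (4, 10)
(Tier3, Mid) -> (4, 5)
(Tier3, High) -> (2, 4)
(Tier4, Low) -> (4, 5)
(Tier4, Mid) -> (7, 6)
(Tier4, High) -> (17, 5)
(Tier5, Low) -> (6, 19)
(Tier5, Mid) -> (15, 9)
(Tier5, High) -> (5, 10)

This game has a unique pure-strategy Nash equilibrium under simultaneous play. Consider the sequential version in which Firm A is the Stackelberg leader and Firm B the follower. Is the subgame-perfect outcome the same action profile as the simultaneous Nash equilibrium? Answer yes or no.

Firm B best-responds to each possible Firm A move:
- Tier1: BR = High, leader payoff 2.
- Tier2: BR = Mid, leader payoff 13.
- Tier3: BR = Low, leader payoff 4.
- Tier4: BR = Mid, leader payoff 7.
- Tier5: BR = Low, leader payoff 6.
Maximizing over 2, 13, 4, 7, 6, Firm A chooses Tier2. Subgame-perfect outcome: (Tier2, Mid) with payoffs (13, 7).
Under simultaneous play:
Firm A's best replies: Low→Tier5; Mid→Tier5; High→Tier4.
Firm B's best replies: Tier1→High; Tier2→Mid; Tier3→Low; Tier4→Mid; Tier5→Low.
Only (Tier5, Low) has each player best-responding; Nash payoffs (6, 19).
Sequential outcome (Tier2, Mid) differs from the Nash profile (Tier5, Low).

no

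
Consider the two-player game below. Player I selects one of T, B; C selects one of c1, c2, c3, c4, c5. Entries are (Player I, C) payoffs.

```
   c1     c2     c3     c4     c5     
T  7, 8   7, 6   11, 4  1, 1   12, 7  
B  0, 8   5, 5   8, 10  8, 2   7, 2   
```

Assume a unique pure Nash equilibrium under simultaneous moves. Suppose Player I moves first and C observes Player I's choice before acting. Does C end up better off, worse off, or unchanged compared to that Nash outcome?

C best-responds to each possible Player I move:
- T: BR = c1, leader payoff 7.
- B: BR = c3, leader payoff 8.
Among 7, 8, the best is 8 at B. Subgame-perfect outcome: (B, c3) with payoffs (8, 10).
For the simultaneous game, intersect best replies.
Player I's best replies: c1→T; c2→T; c3→T; c4→B; c5→T.
C's best replies: T→c1; B→c3.
Only (T, c1) has each player best-responding; Nash payoffs (7, 8).
C earns 10 sequentially versus 8 at the Nash outcome: better off.

better off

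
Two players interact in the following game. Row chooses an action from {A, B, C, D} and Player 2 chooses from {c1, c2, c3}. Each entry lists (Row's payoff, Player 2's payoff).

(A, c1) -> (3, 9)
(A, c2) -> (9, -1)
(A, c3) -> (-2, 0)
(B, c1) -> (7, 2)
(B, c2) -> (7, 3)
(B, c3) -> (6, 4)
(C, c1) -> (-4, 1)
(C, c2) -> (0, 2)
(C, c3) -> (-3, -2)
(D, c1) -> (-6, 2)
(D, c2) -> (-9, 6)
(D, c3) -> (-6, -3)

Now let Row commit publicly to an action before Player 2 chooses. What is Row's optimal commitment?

B

Solve by backward induction (Row leads).
- A: BR = c1, leader payoff 3.
- B: BR = c3, leader payoff 6.
- C: BR = c2, leader payoff 0.
- D: BR = c2, leader payoff -9.
Among 3, 6, 0, -9, the best is 6 at B. Subgame-perfect outcome: (B, c3) with payoffs (6, 4).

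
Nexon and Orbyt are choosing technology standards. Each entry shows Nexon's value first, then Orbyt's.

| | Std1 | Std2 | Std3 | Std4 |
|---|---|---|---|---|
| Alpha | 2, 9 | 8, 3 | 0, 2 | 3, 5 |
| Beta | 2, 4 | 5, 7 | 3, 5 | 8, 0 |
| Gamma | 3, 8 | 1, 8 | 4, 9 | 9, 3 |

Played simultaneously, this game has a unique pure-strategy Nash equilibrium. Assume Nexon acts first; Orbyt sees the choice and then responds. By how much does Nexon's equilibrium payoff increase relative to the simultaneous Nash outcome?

Orbyt best-responds to each possible Nexon move:
- Alpha → Orbyt plays Std1 (best of 9, 3, 2, 5); Nexon gets 2.
- Beta → Orbyt plays Std2 (best of 4, 7, 5, 0); Nexon gets 5.
- Gamma → Orbyt plays Std3 (best of 8, 8, 9, 3); Nexon gets 4.
Nexon's induced payoffs are 2, 5, 4, so Nexon commits to Beta. Subgame-perfect outcome: (Beta, Std2) with payoffs (5, 7).
Under simultaneous play:
Nexon's best replies: Std1→Gamma; Std2→Alpha; Std3→Gamma; Std4→Gamma.
Orbyt's best replies: Alpha→Std1; Beta→Std2; Gamma→Std3.
The unique mutual best reply is (Gamma, Std3), giving (4, 9).
Nexon's commitment gain: 5 − 4 = 1.

1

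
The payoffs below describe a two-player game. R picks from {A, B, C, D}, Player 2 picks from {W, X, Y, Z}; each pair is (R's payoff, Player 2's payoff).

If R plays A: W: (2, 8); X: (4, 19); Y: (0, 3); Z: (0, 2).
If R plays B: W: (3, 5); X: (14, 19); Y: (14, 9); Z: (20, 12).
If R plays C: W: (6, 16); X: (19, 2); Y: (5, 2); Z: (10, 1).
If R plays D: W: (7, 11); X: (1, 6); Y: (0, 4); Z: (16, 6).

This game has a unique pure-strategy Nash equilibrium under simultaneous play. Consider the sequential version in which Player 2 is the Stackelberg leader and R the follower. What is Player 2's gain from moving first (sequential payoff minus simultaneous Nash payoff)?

Solve by backward induction (Player 2 leads).
- W → R plays D (best of 2, 3, 6, 7); Player 2 gets 11.
- X → R plays C (best of 4, 14, 19, 1); Player 2 gets 2.
- Y → R plays B (best of 0, 14, 5, 0); Player 2 gets 9.
- Z → R plays B (best of 0, 20, 10, 16); Player 2 gets 12.
Maximizing over 11, 2, 9, 12, Player 2 chooses Z. Subgame-perfect outcome: (B, Z) with payoffs (20, 12).
For the simultaneous game, intersect best replies.
R's best replies: W→D; X→C; Y→B; Z→B.
Player 2's best replies: A→X; B→X; C→W; D→W.
The unique mutual best reply is (D, W), giving (7, 11).
Player 2's commitment gain: 12 − 11 = 1.

1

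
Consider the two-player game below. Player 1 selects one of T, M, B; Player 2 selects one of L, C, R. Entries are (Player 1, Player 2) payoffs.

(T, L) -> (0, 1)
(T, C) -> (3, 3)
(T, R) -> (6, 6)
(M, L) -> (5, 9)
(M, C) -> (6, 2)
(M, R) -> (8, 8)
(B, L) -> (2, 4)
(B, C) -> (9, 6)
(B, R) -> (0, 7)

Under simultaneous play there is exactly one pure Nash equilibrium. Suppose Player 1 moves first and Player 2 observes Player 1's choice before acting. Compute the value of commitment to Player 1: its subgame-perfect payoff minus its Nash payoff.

1

Player 2 best-responds to each possible Player 1 move:
- T: BR = R, leader payoff 6.
- M: BR = L, leader payoff 5.
- B: BR = R, leader payoff 0.
Player 1's induced payoffs are 6, 5, 0, so Player 1 commits to T. Subgame-perfect outcome: (T, R) with payoffs (6, 6).
Under simultaneous play:
Player 1's best replies: L→M; C→B; R→M.
Player 2's best replies: T→R; M→L; B→R.
Only (M, L) has each player best-responding; Nash payoffs (5, 9).
Player 1's commitment gain: 6 − 5 = 1.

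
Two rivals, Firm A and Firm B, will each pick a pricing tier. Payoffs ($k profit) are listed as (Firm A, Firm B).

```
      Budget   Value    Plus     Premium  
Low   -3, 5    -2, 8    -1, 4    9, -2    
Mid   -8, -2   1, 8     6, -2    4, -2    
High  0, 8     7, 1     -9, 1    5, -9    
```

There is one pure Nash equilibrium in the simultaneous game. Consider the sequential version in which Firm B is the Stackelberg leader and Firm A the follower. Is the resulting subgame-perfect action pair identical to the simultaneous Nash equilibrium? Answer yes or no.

Solve by backward induction (Firm B leads).
- Budget: Firm A compares -3, -8, 0 and picks High; Firm B would get 8.
- Value: Firm A compares -2, 1, 7 and picks High; Firm B would get 1.
- Plus: Firm A compares -1, 6, -9 and picks Mid; Firm B would get -2.
- Premium: Firm A compares 9, 4, 5 and picks Low; Firm B would get -2.
Maximizing over 8, 1, -2, -2, Firm B chooses Budget. Subgame-perfect outcome: (High, Budget) with payoffs (0, 8).
Now find the simultaneous Nash equilibrium.
Firm A's best replies: Budget→High; Value→High; Plus→Mid; Premium→Low.
Firm B's best replies: Low→Value; Mid→Value; High→Budget.
The unique mutual best reply is (High, Budget), giving (0, 8).
Sequential outcome (High, Budget) coincides with the Nash profile (High, Budget).

yes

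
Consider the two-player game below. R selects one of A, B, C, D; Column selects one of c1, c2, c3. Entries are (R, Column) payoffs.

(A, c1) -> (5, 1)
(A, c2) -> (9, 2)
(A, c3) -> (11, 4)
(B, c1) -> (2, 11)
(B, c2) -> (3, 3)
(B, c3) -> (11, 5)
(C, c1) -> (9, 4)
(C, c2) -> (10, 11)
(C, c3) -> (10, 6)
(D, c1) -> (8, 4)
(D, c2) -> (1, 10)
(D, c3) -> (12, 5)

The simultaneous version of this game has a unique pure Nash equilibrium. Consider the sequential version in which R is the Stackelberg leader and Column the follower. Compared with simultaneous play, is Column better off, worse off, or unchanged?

Work backward from Column's decision.
- A → Column plays c3 (best of 1, 2, 4); R gets 11.
- B → Column plays c1 (best of 11, 3, 5); R gets 2.
- C → Column plays c2 (best of 4, 11, 6); R gets 10.
- D → Column plays c2 (best of 4, 10, 5); R gets 1.
Maximizing over 11, 2, 10, 1, R chooses A. Subgame-perfect outcome: (A, c3) with payoffs (11, 4).
Under simultaneous play:
R's best replies: c1→C; c2→C; c3→D.
Column's best replies: A→c3; B→c1; C→c2; D→c2.
The unique mutual best reply is (C, c2), giving (10, 11).
Column earns 4 sequentially versus 11 at the Nash outcome: worse off.

worse off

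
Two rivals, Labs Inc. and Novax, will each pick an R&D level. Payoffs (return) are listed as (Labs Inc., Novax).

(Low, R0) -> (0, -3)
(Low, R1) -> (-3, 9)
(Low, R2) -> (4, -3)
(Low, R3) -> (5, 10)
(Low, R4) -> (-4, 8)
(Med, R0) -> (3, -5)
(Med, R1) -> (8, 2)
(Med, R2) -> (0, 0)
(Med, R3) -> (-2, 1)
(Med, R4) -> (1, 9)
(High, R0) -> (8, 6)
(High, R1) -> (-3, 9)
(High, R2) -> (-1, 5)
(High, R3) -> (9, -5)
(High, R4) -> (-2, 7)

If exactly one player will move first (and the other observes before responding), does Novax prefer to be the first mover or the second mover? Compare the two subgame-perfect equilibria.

If Labs Inc. leads: Novax's best replies are Low→R3, Med→R4, High→R1; Labs Inc.'s induced payoffs 5, 1, -3; outcome (Low, R3), payoffs (5, 10).
If Novax leads: Labs Inc.'s best replies are R0→High, R1→Med, R2→Low, R3→High, R4→Med; Novax's induced payoffs 6, 2, -3, -5, 9; outcome (Med, R4), payoffs (1, 9).
Novax gets 9 moving first and 10 moving second, so Novax prefers to move second.

second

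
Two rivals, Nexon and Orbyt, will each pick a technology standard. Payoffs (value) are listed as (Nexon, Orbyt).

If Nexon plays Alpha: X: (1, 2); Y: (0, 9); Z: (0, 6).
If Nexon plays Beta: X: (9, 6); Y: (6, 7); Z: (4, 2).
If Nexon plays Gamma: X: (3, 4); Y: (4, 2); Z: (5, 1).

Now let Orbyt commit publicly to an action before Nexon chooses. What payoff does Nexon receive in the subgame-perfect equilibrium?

Nexon best-responds to each possible Orbyt move:
- X → Nexon plays Beta (best of 1, 9, 3); Orbyt gets 6.
- Y → Nexon plays Beta (best of 0, 6, 4); Orbyt gets 7.
- Z → Nexon plays Gamma (best of 0, 4, 5); Orbyt gets 1.
Maximizing over 6, 7, 1, Orbyt chooses Y. Subgame-perfect outcome: (Beta, Y) with payoffs (6, 7).

6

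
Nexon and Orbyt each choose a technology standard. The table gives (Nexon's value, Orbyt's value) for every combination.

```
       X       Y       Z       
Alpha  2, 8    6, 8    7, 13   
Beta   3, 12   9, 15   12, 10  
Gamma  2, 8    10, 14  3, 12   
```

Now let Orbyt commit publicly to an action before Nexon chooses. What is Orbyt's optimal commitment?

Y

Work backward from Nexon's decision.
- X: BR = Beta, leader payoff 12.
- Y: BR = Gamma, leader payoff 14.
- Z: BR = Beta, leader payoff 10.
Among 12, 14, 10, the best is 14 at Y. Subgame-perfect outcome: (Gamma, Y) with payoffs (10, 14).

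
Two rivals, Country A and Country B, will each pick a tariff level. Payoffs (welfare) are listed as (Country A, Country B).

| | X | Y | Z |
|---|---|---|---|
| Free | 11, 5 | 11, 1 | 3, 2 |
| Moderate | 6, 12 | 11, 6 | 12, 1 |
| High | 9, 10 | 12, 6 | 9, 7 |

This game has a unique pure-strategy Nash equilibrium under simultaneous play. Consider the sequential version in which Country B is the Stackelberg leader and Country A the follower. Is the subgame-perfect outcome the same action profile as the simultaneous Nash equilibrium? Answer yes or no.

Work backward from Country A's decision.
- X → Country A plays Free (best of 11, 6, 9); Country B gets 5.
- Y → Country A plays High (best of 11, 11, 12); Country B gets 6.
- Z → Country A plays Moderate (best of 3, 12, 9); Country B gets 1.
Maximizing over 5, 6, 1, Country B chooses Y. Subgame-perfect outcome: (High, Y) with payoffs (12, 6).
For the simultaneous game, intersect best replies.
Country A's best replies: X→Free; Y→High; Z→Moderate.
Country B's best replies: Free→X; Moderate→X; High→X.
The unique mutual best reply is (Free, X), giving (11, 5).
Sequential outcome (High, Y) differs from the Nash profile (Free, X).

no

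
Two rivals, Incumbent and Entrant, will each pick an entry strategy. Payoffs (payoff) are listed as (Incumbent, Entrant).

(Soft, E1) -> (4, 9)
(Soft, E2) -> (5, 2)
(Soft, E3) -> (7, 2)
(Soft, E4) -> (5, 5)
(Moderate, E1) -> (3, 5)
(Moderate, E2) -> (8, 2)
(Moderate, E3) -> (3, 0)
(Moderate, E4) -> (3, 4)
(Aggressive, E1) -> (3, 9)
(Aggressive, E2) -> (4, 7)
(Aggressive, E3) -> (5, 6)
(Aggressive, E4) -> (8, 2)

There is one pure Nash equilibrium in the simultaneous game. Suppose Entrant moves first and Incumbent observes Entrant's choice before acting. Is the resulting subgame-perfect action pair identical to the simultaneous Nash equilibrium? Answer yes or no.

yes

Backward induction with Entrant moving first.
- E1 → Incumbent plays Soft (best of 4, 3, 3); Entrant gets 9.
- E2 → Incumbent plays Moderate (best of 5, 8, 4); Entrant gets 2.
- E3 → Incumbent plays Soft (best of 7, 3, 5); Entrant gets 2.
- E4 → Incumbent plays Aggressive (best of 5, 3, 8); Entrant gets 2.
Maximizing over 9, 2, 2, 2, Entrant chooses E1. Subgame-perfect outcome: (Soft, E1) with payoffs (4, 9).
Now find the simultaneous Nash equilibrium.
Incumbent's best replies: E1→Soft; E2→Moderate; E3→Soft; E4→Aggressive.
Entrant's best replies: Soft→E1; Moderate→E1; Aggressive→E1.
The unique mutual best reply is (Soft, E1), giving (4, 9).
Sequential outcome (Soft, E1) coincides with the Nash profile (Soft, E1).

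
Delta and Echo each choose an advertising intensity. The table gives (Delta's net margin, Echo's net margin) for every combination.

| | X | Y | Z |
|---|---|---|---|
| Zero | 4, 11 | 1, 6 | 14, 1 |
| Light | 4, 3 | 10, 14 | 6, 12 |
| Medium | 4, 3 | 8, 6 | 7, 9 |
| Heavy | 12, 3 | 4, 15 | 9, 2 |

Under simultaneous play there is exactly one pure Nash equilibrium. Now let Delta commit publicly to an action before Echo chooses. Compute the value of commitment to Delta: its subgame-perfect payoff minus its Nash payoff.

0

Backward induction with Delta moving first.
- Zero → Echo plays X (best of 11, 6, 1); Delta gets 4.
- Light → Echo plays Y (best of 3, 14, 12); Delta gets 10.
- Medium → Echo plays Z (best of 3, 6, 9); Delta gets 7.
- Heavy → Echo plays Y (best of 3, 15, 2); Delta gets 4.
Among 4, 10, 7, 4, the best is 10 at Light. Subgame-perfect outcome: (Light, Y) with payoffs (10, 14).
For the simultaneous game, intersect best replies.
Delta's best replies: X→Heavy; Y→Light; Z→Zero.
Echo's best replies: Zero→X; Light→Y; Medium→Z; Heavy→Y.
Only (Light, Y) has each player best-responding; Nash payoffs (10, 14).
Delta's commitment gain: 10 − 10 = 0.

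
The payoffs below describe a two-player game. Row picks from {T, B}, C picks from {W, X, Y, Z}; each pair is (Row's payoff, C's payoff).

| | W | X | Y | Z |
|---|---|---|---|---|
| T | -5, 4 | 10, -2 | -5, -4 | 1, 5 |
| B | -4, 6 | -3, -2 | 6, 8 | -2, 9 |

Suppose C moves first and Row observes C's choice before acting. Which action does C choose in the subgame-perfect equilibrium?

Row best-responds to each possible C move:
- W: BR = B, leader payoff 6.
- X: BR = T, leader payoff -2.
- Y: BR = B, leader payoff 8.
- Z: BR = T, leader payoff 5.
Maximizing over 6, -2, 8, 5, C chooses Y. Subgame-perfect outcome: (B, Y) with payoffs (6, 8).

Y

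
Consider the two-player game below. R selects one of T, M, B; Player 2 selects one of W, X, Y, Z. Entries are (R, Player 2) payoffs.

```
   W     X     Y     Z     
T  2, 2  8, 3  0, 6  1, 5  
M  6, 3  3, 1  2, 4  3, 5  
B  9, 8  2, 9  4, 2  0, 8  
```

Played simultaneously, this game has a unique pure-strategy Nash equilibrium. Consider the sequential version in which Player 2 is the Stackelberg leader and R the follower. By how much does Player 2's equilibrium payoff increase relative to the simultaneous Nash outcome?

Solve by backward induction (Player 2 leads).
- W → R plays B (best of 2, 6, 9); Player 2 gets 8.
- X → R plays T (best of 8, 3, 2); Player 2 gets 3.
- Y → R plays B (best of 0, 2, 4); Player 2 gets 2.
- Z → R plays M (best of 1, 3, 0); Player 2 gets 5.
Maximizing over 8, 3, 2, 5, Player 2 chooses W. Subgame-perfect outcome: (B, W) with payoffs (9, 8).
Under simultaneous play:
R's best replies: W→B; X→T; Y→B; Z→M.
Player 2's best replies: T→Y; M→Z; B→X.
Only (M, Z) has each player best-responding; Nash payoffs (3, 5).
Player 2's commitment gain: 8 − 5 = 3.

3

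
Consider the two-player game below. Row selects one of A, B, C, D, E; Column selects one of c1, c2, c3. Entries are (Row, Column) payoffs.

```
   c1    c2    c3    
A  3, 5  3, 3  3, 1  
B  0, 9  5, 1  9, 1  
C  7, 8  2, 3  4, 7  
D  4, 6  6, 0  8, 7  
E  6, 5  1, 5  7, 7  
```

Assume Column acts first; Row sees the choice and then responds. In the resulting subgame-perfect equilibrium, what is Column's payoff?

Backward induction with Column moving first.
- c1 → Row plays C (best of 3, 0, 7, 4, 6); Column gets 8.
- c2 → Row plays D (best of 3, 5, 2, 6, 1); Column gets 0.
- c3 → Row plays B (best of 3, 9, 4, 8, 7); Column gets 1.
Maximizing over 8, 0, 1, Column chooses c1. Subgame-perfect outcome: (C, c1) with payoffs (7, 8).

8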